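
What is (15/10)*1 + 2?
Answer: 7/2 ≈ 3.5000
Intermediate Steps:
(15/10)*1 + 2 = (15*(1/10))*1 + 2 = (3/2)*1 + 2 = 3/2 + 2 = 7/2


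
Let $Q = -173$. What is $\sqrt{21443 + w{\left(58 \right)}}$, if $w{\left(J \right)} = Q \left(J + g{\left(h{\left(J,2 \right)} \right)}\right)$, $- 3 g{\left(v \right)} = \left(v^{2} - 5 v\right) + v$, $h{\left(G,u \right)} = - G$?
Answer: $\frac{\sqrt{1969005}}{3} \approx 467.74$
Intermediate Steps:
$g{\left(v \right)} = - \frac{v^{2}}{3} + \frac{4 v}{3}$ ($g{\left(v \right)} = - \frac{\left(v^{2} - 5 v\right) + v}{3} = - \frac{v^{2} - 4 v}{3} = - \frac{v^{2}}{3} + \frac{4 v}{3}$)
$w{\left(J \right)} = - 173 J + \frac{173 J \left(4 + J\right)}{3}$ ($w{\left(J \right)} = - 173 \left(J + \frac{- J \left(4 - - J\right)}{3}\right) = - 173 \left(J + \frac{- J \left(4 + J\right)}{3}\right) = - 173 \left(J - \frac{J \left(4 + J\right)}{3}\right) = - 173 J + \frac{173 J \left(4 + J\right)}{3}$)
$\sqrt{21443 + w{\left(58 \right)}} = \sqrt{21443 + \frac{173}{3} \cdot 58 \left(1 + 58\right)} = \sqrt{21443 + \frac{173}{3} \cdot 58 \cdot 59} = \sqrt{21443 + \frac{592006}{3}} = \sqrt{\frac{656335}{3}} = \frac{\sqrt{1969005}}{3}$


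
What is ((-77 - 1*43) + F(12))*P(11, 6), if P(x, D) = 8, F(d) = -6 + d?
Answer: -912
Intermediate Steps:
((-77 - 1*43) + F(12))*P(11, 6) = ((-77 - 1*43) + (-6 + 12))*8 = ((-77 - 43) + 6)*8 = (-120 + 6)*8 = -114*8 = -912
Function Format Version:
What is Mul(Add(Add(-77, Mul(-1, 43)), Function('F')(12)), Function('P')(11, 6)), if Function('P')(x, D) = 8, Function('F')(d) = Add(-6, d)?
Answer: -912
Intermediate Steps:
Mul(Add(Add(-77, Mul(-1, 43)), Function('F')(12)), Function('P')(11, 6)) = Mul(Add(Add(-77, Mul(-1, 43)), Add(-6, 12)), 8) = Mul(Add(Add(-77, -43), 6), 8) = Mul(Add(-120, 6), 8) = Mul(-114, 8) = -912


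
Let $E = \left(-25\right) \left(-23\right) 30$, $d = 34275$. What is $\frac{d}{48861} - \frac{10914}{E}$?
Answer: $\frac{3220822}{46825125} \approx 0.068784$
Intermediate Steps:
$E = 17250$ ($E = 575 \cdot 30 = 17250$)
$\frac{d}{48861} - \frac{10914}{E} = \frac{34275}{48861} - \frac{10914}{17250} = 34275 \cdot \frac{1}{48861} - \frac{1819}{2875} = \frac{11425}{16287} - \frac{1819}{2875} = \frac{3220822}{46825125}$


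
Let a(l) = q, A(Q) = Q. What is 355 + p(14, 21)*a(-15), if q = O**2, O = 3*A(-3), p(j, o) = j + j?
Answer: 2623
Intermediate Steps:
p(j, o) = 2*j
O = -9 (O = 3*(-3) = -9)
q = 81 (q = (-9)**2 = 81)
a(l) = 81
355 + p(14, 21)*a(-15) = 355 + (2*14)*81 = 355 + 28*81 = 355 + 2268 = 2623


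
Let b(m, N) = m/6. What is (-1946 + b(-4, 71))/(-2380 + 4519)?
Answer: -5840/6417 ≈ -0.91008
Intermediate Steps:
b(m, N) = m/6 (b(m, N) = m*(⅙) = m/6)
(-1946 + b(-4, 71))/(-2380 + 4519) = (-1946 + (⅙)*(-4))/(-2380 + 4519) = (-1946 - ⅔)/2139 = -5840/3*1/2139 = -5840/6417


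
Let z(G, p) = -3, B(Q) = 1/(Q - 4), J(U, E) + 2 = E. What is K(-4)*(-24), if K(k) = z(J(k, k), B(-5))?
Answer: 72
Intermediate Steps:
J(U, E) = -2 + E
B(Q) = 1/(-4 + Q)
K(k) = -3
K(-4)*(-24) = -3*(-24) = 72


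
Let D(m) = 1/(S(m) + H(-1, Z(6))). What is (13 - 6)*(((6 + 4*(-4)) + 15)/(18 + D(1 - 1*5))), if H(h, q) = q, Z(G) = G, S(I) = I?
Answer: 70/37 ≈ 1.8919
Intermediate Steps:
D(m) = 1/(6 + m) (D(m) = 1/(m + 6) = 1/(6 + m))
(13 - 6)*(((6 + 4*(-4)) + 15)/(18 + D(1 - 1*5))) = (13 - 6)*(((6 + 4*(-4)) + 15)/(18 + 1/(6 + (1 - 1*5)))) = 7*(((6 - 16) + 15)/(18 + 1/(6 + (1 - 5)))) = 7*((-10 + 15)/(18 + 1/(6 - 4))) = 7*(5/(18 + 1/2)) = 7*(5/(18 + ½)) = 7*(5/(37/2)) = 7*(5*(2/37)) = 7*(10/37) = 70/37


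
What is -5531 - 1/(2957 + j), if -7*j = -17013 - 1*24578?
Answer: -344525997/62290 ≈ -5531.0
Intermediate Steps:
j = 41591/7 (j = -(-17013 - 1*24578)/7 = -(-17013 - 24578)/7 = -⅐*(-41591) = 41591/7 ≈ 5941.6)
-5531 - 1/(2957 + j) = -5531 - 1/(2957 + 41591/7) = -5531 - 1/62290/7 = -5531 - 1*7/62290 = -5531 - 7/62290 = -344525997/62290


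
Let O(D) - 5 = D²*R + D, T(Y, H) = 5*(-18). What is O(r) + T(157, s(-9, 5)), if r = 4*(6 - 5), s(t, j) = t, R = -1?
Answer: -97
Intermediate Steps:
r = 4 (r = 4*1 = 4)
T(Y, H) = -90
O(D) = 5 + D - D² (O(D) = 5 + (D²*(-1) + D) = 5 + (-D² + D) = 5 + (D - D²) = 5 + D - D²)
O(r) + T(157, s(-9, 5)) = (5 + 4 - 1*4²) - 90 = (5 + 4 - 1*16) - 90 = (5 + 4 - 16) - 90 = -7 - 90 = -97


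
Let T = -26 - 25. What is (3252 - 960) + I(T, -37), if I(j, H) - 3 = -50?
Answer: 2245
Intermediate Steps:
T = -51
I(j, H) = -47 (I(j, H) = 3 - 50 = -47)
(3252 - 960) + I(T, -37) = (3252 - 960) - 47 = 2292 - 47 = 2245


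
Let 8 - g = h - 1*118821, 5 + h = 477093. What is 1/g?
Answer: -1/358259 ≈ -2.7913e-6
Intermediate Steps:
h = 477088 (h = -5 + 477093 = 477088)
g = -358259 (g = 8 - (477088 - 1*118821) = 8 - (477088 - 118821) = 8 - 1*358267 = 8 - 358267 = -358259)
1/g = 1/(-358259) = -1/358259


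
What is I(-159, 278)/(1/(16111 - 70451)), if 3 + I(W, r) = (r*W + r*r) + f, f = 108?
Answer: -1803381580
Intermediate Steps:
I(W, r) = 105 + r² + W*r (I(W, r) = -3 + ((r*W + r*r) + 108) = -3 + ((W*r + r²) + 108) = -3 + ((r² + W*r) + 108) = -3 + (108 + r² + W*r) = 105 + r² + W*r)
I(-159, 278)/(1/(16111 - 70451)) = (105 + 278² - 159*278)/(1/(16111 - 70451)) = (105 + 77284 - 44202)/(1/(-54340)) = 33187/(-1/54340) = 33187*(-54340) = -1803381580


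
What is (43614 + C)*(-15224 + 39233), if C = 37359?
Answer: 1944080757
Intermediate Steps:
(43614 + C)*(-15224 + 39233) = (43614 + 37359)*(-15224 + 39233) = 80973*24009 = 1944080757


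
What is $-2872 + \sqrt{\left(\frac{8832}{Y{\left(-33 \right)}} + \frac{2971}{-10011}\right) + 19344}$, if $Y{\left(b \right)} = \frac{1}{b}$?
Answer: $-2872 + \frac{i \sqrt{27271127308233}}{10011} \approx -2872.0 + 521.64 i$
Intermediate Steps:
$-2872 + \sqrt{\left(\frac{8832}{Y{\left(-33 \right)}} + \frac{2971}{-10011}\right) + 19344} = -2872 + \sqrt{\left(\frac{8832}{\frac{1}{-33}} + \frac{2971}{-10011}\right) + 19344} = -2872 + \sqrt{\left(\frac{8832}{- \frac{1}{33}} + 2971 \left(- \frac{1}{10011}\right)\right) + 19344} = -2872 + \sqrt{\left(8832 \left(-33\right) - \frac{2971}{10011}\right) + 19344} = -2872 + \sqrt{\left(-291456 - \frac{2971}{10011}\right) + 19344} = -2872 + \sqrt{- \frac{2917768987}{10011} + 19344} = -2872 + \sqrt{- \frac{2724116203}{10011}} = -2872 + \frac{i \sqrt{27271127308233}}{10011}$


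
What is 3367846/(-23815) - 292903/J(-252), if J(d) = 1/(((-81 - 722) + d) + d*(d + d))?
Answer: -878583258645431/23815 ≈ -3.6892e+10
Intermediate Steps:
J(d) = 1/(-803 + d + 2*d**2) (J(d) = 1/((-803 + d) + d*(2*d)) = 1/((-803 + d) + 2*d**2) = 1/(-803 + d + 2*d**2))
3367846/(-23815) - 292903/J(-252) = 3367846/(-23815) - 292903/(1/(-803 - 252 + 2*(-252)**2)) = 3367846*(-1/23815) - 292903/(1/(-803 - 252 + 2*63504)) = -3367846/23815 - 292903/(1/(-803 - 252 + 127008)) = -3367846/23815 - 292903/(1/125953) = -3367846/23815 - 292903/1/125953 = -3367846/23815 - 292903*125953 = -3367846/23815 - 36892011559 = -878583258645431/23815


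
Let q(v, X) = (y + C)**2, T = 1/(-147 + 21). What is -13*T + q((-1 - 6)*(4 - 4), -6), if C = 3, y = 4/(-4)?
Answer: 517/126 ≈ 4.1032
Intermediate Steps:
y = -1 (y = 4*(-1/4) = -1)
T = -1/126 (T = 1/(-126) = -1/126 ≈ -0.0079365)
q(v, X) = 4 (q(v, X) = (-1 + 3)**2 = 2**2 = 4)
-13*T + q((-1 - 6)*(4 - 4), -6) = -13*(-1/126) + 4 = 13/126 + 4 = 517/126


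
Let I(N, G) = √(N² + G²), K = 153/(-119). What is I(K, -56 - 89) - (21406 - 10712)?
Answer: -10694 + √1030306/7 ≈ -10549.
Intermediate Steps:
K = -9/7 (K = 153*(-1/119) = -9/7 ≈ -1.2857)
I(N, G) = √(G² + N²)
I(K, -56 - 89) - (21406 - 10712) = √((-56 - 89)² + (-9/7)²) - (21406 - 10712) = √((-145)² + 81/49) - 1*10694 = √(21025 + 81/49) - 10694 = √(1030306/49) - 10694 = √1030306/7 - 10694 = -10694 + √1030306/7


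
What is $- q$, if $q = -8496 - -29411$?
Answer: $-20915$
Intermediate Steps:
$q = 20915$ ($q = -8496 + 29411 = 20915$)
$- q = \left(-1\right) 20915 = -20915$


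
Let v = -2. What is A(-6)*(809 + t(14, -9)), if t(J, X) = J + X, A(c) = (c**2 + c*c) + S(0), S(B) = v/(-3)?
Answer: 177452/3 ≈ 59151.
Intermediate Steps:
S(B) = 2/3 (S(B) = -2/(-3) = -2*(-1/3) = 2/3)
A(c) = 2/3 + 2*c**2 (A(c) = (c**2 + c*c) + 2/3 = (c**2 + c**2) + 2/3 = 2*c**2 + 2/3 = 2/3 + 2*c**2)
A(-6)*(809 + t(14, -9)) = (2/3 + 2*(-6)**2)*(809 + (14 - 9)) = (2/3 + 2*36)*(809 + 5) = (2/3 + 72)*814 = (218/3)*814 = 177452/3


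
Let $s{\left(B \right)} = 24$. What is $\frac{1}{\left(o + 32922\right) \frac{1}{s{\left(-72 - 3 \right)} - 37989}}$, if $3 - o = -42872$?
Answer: $- \frac{37965}{75797} \approx -0.50088$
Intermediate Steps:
$o = 42875$ ($o = 3 - -42872 = 3 + 42872 = 42875$)
$\frac{1}{\left(o + 32922\right) \frac{1}{s{\left(-72 - 3 \right)} - 37989}} = \frac{1}{\left(42875 + 32922\right) \frac{1}{24 - 37989}} = \frac{1}{75797 \frac{1}{-37965}} = \frac{1}{75797 \left(- \frac{1}{37965}\right)} = \frac{1}{- \frac{75797}{37965}} = - \frac{37965}{75797}$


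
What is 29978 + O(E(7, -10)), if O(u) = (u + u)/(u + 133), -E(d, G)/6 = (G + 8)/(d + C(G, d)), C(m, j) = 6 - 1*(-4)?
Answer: 68140018/2273 ≈ 29978.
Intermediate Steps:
C(m, j) = 10 (C(m, j) = 6 + 4 = 10)
E(d, G) = -6*(8 + G)/(10 + d) (E(d, G) = -6*(G + 8)/(d + 10) = -6*(8 + G)/(10 + d))
O(u) = 2*u/(133 + u) (O(u) = (2*u)/(133 + u) = 2*u/(133 + u))
29978 + O(E(7, -10)) = 29978 + 2*(6*(-8 - 1*(-10))/(10 + 7))/(133 + 6*(-8 - 1*(-10))/(10 + 7)) = 29978 + 2*(6*(-8 + 10)/17)/(133 + 6*(-8 + 10)/17) = 29978 + 2*(6*(1/17)*2)/(133 + 6*(1/17)*2) = 29978 + 2*(12/17)/(133 + 12/17) = 29978 + 2*(12/17)/(2273/17) = 29978 + 2*(12/17)*(17/2273) = 29978 + 24/2273 = 68140018/2273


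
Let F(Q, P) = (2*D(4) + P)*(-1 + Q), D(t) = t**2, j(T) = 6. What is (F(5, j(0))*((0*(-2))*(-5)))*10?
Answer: 0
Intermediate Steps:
F(Q, P) = (-1 + Q)*(32 + P) (F(Q, P) = (2*4**2 + P)*(-1 + Q) = (2*16 + P)*(-1 + Q) = (32 + P)*(-1 + Q) = (-1 + Q)*(32 + P))
(F(5, j(0))*((0*(-2))*(-5)))*10 = ((-32 - 1*6 + 32*5 + 6*5)*((0*(-2))*(-5)))*10 = ((-32 - 6 + 160 + 30)*(0*(-5)))*10 = (152*0)*10 = 0*10 = 0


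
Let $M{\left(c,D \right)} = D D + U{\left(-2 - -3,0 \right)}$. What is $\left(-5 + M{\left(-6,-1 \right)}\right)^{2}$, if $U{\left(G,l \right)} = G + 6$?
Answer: $9$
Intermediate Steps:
$U{\left(G,l \right)} = 6 + G$
$M{\left(c,D \right)} = 7 + D^{2}$ ($M{\left(c,D \right)} = D D + \left(6 - -1\right) = D^{2} + \left(6 + \left(-2 + 3\right)\right) = D^{2} + \left(6 + 1\right) = D^{2} + 7 = 7 + D^{2}$)
$\left(-5 + M{\left(-6,-1 \right)}\right)^{2} = \left(-5 + \left(7 + \left(-1\right)^{2}\right)\right)^{2} = \left(-5 + \left(7 + 1\right)\right)^{2} = \left(-5 + 8\right)^{2} = 3^{2} = 9$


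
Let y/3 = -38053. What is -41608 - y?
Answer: 72551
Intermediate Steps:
y = -114159 (y = 3*(-38053) = -114159)
-41608 - y = -41608 - 1*(-114159) = -41608 + 114159 = 72551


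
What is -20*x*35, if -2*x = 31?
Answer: 10850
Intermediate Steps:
x = -31/2 (x = -½*31 = -31/2 ≈ -15.500)
-20*x*35 = -20*(-31/2)*35 = 310*35 = 10850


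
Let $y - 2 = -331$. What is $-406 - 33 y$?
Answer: $10451$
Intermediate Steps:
$y = -329$ ($y = 2 - 331 = -329$)
$-406 - 33 y = -406 - -10857 = -406 + 10857 = 10451$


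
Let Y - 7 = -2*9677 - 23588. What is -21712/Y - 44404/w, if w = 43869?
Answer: -954002012/1883515515 ≈ -0.50650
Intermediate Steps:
Y = -42935 (Y = 7 + (-2*9677 - 23588) = 7 + (-19354 - 23588) = 7 - 42942 = -42935)
-21712/Y - 44404/w = -21712/(-42935) - 44404/43869 = -21712*(-1/42935) - 44404*1/43869 = 21712/42935 - 44404/43869 = -954002012/1883515515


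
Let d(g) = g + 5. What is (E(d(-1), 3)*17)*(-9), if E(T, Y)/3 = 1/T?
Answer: -459/4 ≈ -114.75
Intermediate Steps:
d(g) = 5 + g
E(T, Y) = 3/T
(E(d(-1), 3)*17)*(-9) = ((3/(5 - 1))*17)*(-9) = ((3/4)*17)*(-9) = ((3*(¼))*17)*(-9) = ((¾)*17)*(-9) = (51/4)*(-9) = -459/4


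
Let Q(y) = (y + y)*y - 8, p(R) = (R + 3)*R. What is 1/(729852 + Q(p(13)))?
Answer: 1/816372 ≈ 1.2249e-6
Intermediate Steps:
p(R) = R*(3 + R) (p(R) = (3 + R)*R = R*(3 + R))
Q(y) = -8 + 2*y² (Q(y) = (2*y)*y - 8 = 2*y² - 8 = -8 + 2*y²)
1/(729852 + Q(p(13))) = 1/(729852 + (-8 + 2*(13*(3 + 13))²)) = 1/(729852 + (-8 + 2*(13*16)²)) = 1/(729852 + (-8 + 2*208²)) = 1/(729852 + (-8 + 2*43264)) = 1/(729852 + (-8 + 86528)) = 1/(729852 + 86520) = 1/816372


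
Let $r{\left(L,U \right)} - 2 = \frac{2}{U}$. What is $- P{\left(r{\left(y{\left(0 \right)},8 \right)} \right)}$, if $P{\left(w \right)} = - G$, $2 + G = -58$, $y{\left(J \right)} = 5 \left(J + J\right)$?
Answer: $-60$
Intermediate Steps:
$y{\left(J \right)} = 10 J$ ($y{\left(J \right)} = 5 \cdot 2 J = 10 J$)
$r{\left(L,U \right)} = 2 + \frac{2}{U}$
$G = -60$ ($G = -2 - 58 = -60$)
$P{\left(w \right)} = 60$ ($P{\left(w \right)} = \left(-1\right) \left(-60\right) = 60$)
$- P{\left(r{\left(y{\left(0 \right)},8 \right)} \right)} = \left(-1\right) 60 = -60$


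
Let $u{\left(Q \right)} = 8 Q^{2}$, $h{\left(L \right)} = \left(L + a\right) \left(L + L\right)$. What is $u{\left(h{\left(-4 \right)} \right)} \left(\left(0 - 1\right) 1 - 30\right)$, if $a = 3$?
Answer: $-15872$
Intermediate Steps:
$h{\left(L \right)} = 2 L \left(3 + L\right)$ ($h{\left(L \right)} = \left(L + 3\right) \left(L + L\right) = \left(3 + L\right) 2 L = 2 L \left(3 + L\right)$)
$u{\left(h{\left(-4 \right)} \right)} \left(\left(0 - 1\right) 1 - 30\right) = 8 \left(2 \left(-4\right) \left(3 - 4\right)\right)^{2} \left(\left(0 - 1\right) 1 - 30\right) = 8 \left(2 \left(-4\right) \left(-1\right)\right)^{2} \left(\left(-1\right) 1 - 30\right) = 8 \cdot 8^{2} \left(-1 - 30\right) = 8 \cdot 64 \left(-31\right) = 512 \left(-31\right) = -15872$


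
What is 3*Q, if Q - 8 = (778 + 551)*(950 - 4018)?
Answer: -12232092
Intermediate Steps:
Q = -4077364 (Q = 8 + (778 + 551)*(950 - 4018) = 8 + 1329*(-3068) = 8 - 4077372 = -4077364)
3*Q = 3*(-4077364) = -12232092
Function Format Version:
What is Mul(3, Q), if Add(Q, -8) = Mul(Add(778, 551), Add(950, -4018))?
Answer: -12232092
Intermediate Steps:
Q = -4077364 (Q = Add(8, Mul(Add(778, 551), Add(950, -4018))) = Add(8, Mul(1329, -3068)) = Add(8, -4077372) = -4077364)
Mul(3, Q) = Mul(3, -4077364) = -12232092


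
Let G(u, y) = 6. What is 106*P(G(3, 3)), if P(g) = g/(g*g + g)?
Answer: 106/7 ≈ 15.143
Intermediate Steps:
P(g) = g/(g + g**2) (P(g) = g/(g**2 + g) = g/(g + g**2))
106*P(G(3, 3)) = 106/(1 + 6) = 106/7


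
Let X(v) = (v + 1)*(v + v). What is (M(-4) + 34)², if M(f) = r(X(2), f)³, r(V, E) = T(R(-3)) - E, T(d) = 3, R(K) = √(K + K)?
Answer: 142129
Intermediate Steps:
R(K) = √2*√K (R(K) = √(2*K) = √2*√K)
X(v) = 2*v*(1 + v) (X(v) = (1 + v)*(2*v) = 2*v*(1 + v))
r(V, E) = 3 - E
M(f) = (3 - f)³
(M(-4) + 34)² = (-(-3 - 4)³ + 34)² = (-1*(-7)³ + 34)² = (-1*(-343) + 34)² = (343 + 34)² = 377² = 142129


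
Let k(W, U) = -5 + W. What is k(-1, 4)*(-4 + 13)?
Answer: -54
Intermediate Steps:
k(-1, 4)*(-4 + 13) = (-5 - 1)*(-4 + 13) = -6*9 = -54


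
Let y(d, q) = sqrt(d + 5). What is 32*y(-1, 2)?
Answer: 64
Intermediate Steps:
y(d, q) = sqrt(5 + d)
32*y(-1, 2) = 32*sqrt(5 - 1) = 32*sqrt(4) = 32*2 = 64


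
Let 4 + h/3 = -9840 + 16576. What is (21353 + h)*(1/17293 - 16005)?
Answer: -11499702204736/17293 ≈ -6.6499e+8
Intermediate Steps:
h = 20196 (h = -12 + 3*(-9840 + 16576) = -12 + 3*6736 = -12 + 20208 = 20196)
(21353 + h)*(1/17293 - 16005) = (21353 + 20196)*(1/17293 - 16005) = 41549*(1/17293 - 16005) = 41549*(-276774464/17293) = -11499702204736/17293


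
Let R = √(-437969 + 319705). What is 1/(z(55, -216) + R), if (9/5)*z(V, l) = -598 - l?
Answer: -8595/6613742 - 81*I*√29566/6613742 ≈ -0.0012996 - 0.0021059*I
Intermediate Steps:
z(V, l) = -2990/9 - 5*l/9 (z(V, l) = 5*(-598 - l)/9 = -2990/9 - 5*l/9)
R = 2*I*√29566 (R = √(-118264) = 2*I*√29566 ≈ 343.9*I)
1/(z(55, -216) + R) = 1/((-2990/9 - 5/9*(-216)) + 2*I*√29566) = 1/((-2990/9 + 120) + 2*I*√29566) = 1/(-1910/9 + 2*I*√29566)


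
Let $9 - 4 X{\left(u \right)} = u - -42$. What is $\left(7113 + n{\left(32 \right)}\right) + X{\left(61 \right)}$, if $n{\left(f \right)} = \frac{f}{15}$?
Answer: $\frac{212749}{30} \approx 7091.6$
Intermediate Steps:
$X{\left(u \right)} = - \frac{33}{4} - \frac{u}{4}$ ($X{\left(u \right)} = \frac{9}{4} - \frac{u - -42}{4} = \frac{9}{4} - \frac{u + 42}{4} = \frac{9}{4} - \frac{42 + u}{4} = \frac{9}{4} - \left(\frac{21}{2} + \frac{u}{4}\right) = - \frac{33}{4} - \frac{u}{4}$)
$n{\left(f \right)} = \frac{f}{15}$ ($n{\left(f \right)} = f \frac{1}{15} = \frac{f}{15}$)
$\left(7113 + n{\left(32 \right)}\right) + X{\left(61 \right)} = \left(7113 + \frac{1}{15} \cdot 32\right) - \frac{47}{2} = \left(7113 + \frac{32}{15}\right) - \frac{47}{2} = \frac{106727}{15} - \frac{47}{2} = \frac{212749}{30}$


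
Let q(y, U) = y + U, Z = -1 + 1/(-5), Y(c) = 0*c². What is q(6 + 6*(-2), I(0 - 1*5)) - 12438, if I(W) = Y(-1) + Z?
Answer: -62226/5 ≈ -12445.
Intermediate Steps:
Y(c) = 0
Z = -6/5 (Z = -1 - ⅕ = -6/5 ≈ -1.2000)
I(W) = -6/5 (I(W) = 0 - 6/5 = -6/5)
q(y, U) = U + y
q(6 + 6*(-2), I(0 - 1*5)) - 12438 = (-6/5 + (6 + 6*(-2))) - 12438 = (-6/5 + (6 - 12)) - 12438 = (-6/5 - 6) - 12438 = -36/5 - 12438 = -62226/5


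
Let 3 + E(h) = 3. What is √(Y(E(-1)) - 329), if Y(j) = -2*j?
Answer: I*√329 ≈ 18.138*I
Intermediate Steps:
E(h) = 0 (E(h) = -3 + 3 = 0)
√(Y(E(-1)) - 329) = √(-2*0 - 329) = √(0 - 329) = √(-329) = I*√329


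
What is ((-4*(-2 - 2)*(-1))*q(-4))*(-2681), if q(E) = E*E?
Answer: 686336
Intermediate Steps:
q(E) = E²
((-4*(-2 - 2)*(-1))*q(-4))*(-2681) = (-4*(-2 - 2)*(-1)*(-4)²)*(-2681) = (-(-16)*(-1)*16)*(-2681) = (-4*4*16)*(-2681) = -16*16*(-2681) = -256*(-2681) = 686336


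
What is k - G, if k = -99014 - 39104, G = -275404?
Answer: 137286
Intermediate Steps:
k = -138118
k - G = -138118 - 1*(-275404) = -138118 + 275404 = 137286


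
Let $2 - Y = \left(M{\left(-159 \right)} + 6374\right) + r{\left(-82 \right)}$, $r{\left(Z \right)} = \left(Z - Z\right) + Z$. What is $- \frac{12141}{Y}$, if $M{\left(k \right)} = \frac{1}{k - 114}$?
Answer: $\frac{3314493}{1717169} \approx 1.9302$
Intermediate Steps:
$r{\left(Z \right)} = Z$ ($r{\left(Z \right)} = 0 + Z = Z$)
$M{\left(k \right)} = \frac{1}{-114 + k}$
$Y = - \frac{1717169}{273}$ ($Y = 2 - \left(\left(\frac{1}{-114 - 159} + 6374\right) - 82\right) = 2 - \left(\left(\frac{1}{-273} + 6374\right) - 82\right) = 2 - \left(\left(- \frac{1}{273} + 6374\right) - 82\right) = 2 - \left(\frac{1740101}{273} - 82\right) = 2 - \frac{1717715}{273} = - \frac{1717169}{273} \approx -6290.0$)
$- \frac{12141}{Y} = - \frac{12141}{- \frac{1717169}{273}} = \left(-12141\right) \left(- \frac{273}{1717169}\right) = \frac{3314493}{1717169}$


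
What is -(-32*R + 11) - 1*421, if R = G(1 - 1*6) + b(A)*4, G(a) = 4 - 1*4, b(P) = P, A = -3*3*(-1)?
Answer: 720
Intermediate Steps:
A = 9 (A = -9*(-1) = 9)
G(a) = 0 (G(a) = 4 - 4 = 0)
R = 36 (R = 0 + 9*4 = 0 + 36 = 36)
-(-32*R + 11) - 1*421 = -(-32*36 + 11) - 1*421 = -(-1152 + 11) - 421 = -1*(-1141) - 421 = 1141 - 421 = 720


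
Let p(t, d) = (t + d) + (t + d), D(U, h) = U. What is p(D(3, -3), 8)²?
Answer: 484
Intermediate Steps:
p(t, d) = 2*d + 2*t (p(t, d) = (d + t) + (d + t) = 2*d + 2*t)
p(D(3, -3), 8)² = (2*8 + 2*3)² = (16 + 6)² = 22² = 484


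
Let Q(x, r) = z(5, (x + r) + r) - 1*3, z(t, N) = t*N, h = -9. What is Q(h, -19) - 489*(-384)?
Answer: 187538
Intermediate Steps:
z(t, N) = N*t
Q(x, r) = -3 + 5*x + 10*r (Q(x, r) = ((x + r) + r)*5 - 1*3 = ((r + x) + r)*5 - 3 = (x + 2*r)*5 - 3 = (5*x + 10*r) - 3 = -3 + 5*x + 10*r)
Q(h, -19) - 489*(-384) = (-3 + 5*(-9) + 10*(-19)) - 489*(-384) = (-3 - 45 - 190) + 187776 = -238 + 187776 = 187538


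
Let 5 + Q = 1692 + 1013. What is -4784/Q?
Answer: -1196/675 ≈ -1.7719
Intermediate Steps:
Q = 2700 (Q = -5 + (1692 + 1013) = -5 + 2705 = 2700)
-4784/Q = -4784/2700 = -4784*1/2700 = -1196/675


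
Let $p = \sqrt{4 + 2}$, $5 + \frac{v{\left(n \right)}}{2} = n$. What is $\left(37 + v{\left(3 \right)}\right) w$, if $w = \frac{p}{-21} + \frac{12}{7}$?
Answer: $\frac{396}{7} - \frac{11 \sqrt{6}}{7} \approx 52.722$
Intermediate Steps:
$v{\left(n \right)} = -10 + 2 n$
$p = \sqrt{6} \approx 2.4495$
$w = \frac{12}{7} - \frac{\sqrt{6}}{21}$ ($w = \frac{\sqrt{6}}{-21} + \frac{12}{7} = \sqrt{6} \left(- \frac{1}{21}\right) + 12 \cdot \frac{1}{7} = - \frac{\sqrt{6}}{21} + \frac{12}{7} = \frac{12}{7} - \frac{\sqrt{6}}{21} \approx 1.5976$)
$\left(37 + v{\left(3 \right)}\right) w = \left(37 + \left(-10 + 2 \cdot 3\right)\right) \left(\frac{12}{7} - \frac{\sqrt{6}}{21}\right) = \left(37 + \left(-10 + 6\right)\right) \left(\frac{12}{7} - \frac{\sqrt{6}}{21}\right) = \left(37 - 4\right) \left(\frac{12}{7} - \frac{\sqrt{6}}{21}\right) = 33 \left(\frac{12}{7} - \frac{\sqrt{6}}{21}\right) = \frac{396}{7} - \frac{11 \sqrt{6}}{7}$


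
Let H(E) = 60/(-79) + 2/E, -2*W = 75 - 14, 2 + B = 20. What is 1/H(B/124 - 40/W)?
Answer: 435211/267016 ≈ 1.6299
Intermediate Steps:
B = 18 (B = -2 + 20 = 18)
W = -61/2 (W = -(75 - 14)/2 = -½*61 = -61/2 ≈ -30.500)
H(E) = -60/79 + 2/E (H(E) = 60*(-1/79) + 2/E = -60/79 + 2/E)
1/H(B/124 - 40/W) = 1/(-60/79 + 2/(18/124 - 40/(-61/2))) = 1/(-60/79 + 2/(18*(1/124) - 40*(-2/61))) = 1/(-60/79 + 2/(9/62 + 80/61)) = 1/(-60/79 + 2/(5509/3782)) = 1/(-60/79 + 2*(3782/5509)) = 1/(-60/79 + 7564/5509) = 1/(267016/435211) = 435211/267016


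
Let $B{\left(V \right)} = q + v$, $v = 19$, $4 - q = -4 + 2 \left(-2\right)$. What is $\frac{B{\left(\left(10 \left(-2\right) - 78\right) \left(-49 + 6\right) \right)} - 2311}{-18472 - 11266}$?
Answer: $\frac{1140}{14869} \approx 0.07667$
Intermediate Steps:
$q = 12$ ($q = 4 - \left(-4 + 2 \left(-2\right)\right) = 4 - \left(-4 - 4\right) = 4 - -8 = 4 + 8 = 12$)
$B{\left(V \right)} = 31$ ($B{\left(V \right)} = 12 + 19 = 31$)
$\frac{B{\left(\left(10 \left(-2\right) - 78\right) \left(-49 + 6\right) \right)} - 2311}{-18472 - 11266} = \frac{31 - 2311}{-18472 - 11266} = - \frac{2280}{-29738} = \left(-2280\right) \left(- \frac{1}{29738}\right) = \frac{1140}{14869}$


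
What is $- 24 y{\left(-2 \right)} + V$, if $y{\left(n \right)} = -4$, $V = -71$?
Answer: $25$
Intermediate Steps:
$- 24 y{\left(-2 \right)} + V = \left(-24\right) \left(-4\right) - 71 = 96 - 71 = 25$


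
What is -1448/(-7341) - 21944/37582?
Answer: -53336084/137944731 ≈ -0.38665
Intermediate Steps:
-1448/(-7341) - 21944/37582 = -1448*(-1/7341) - 21944*1/37582 = 1448/7341 - 10972/18791 = -53336084/137944731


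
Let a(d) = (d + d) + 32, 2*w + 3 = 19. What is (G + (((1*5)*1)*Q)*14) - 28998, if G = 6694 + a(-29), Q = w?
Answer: -21770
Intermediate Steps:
w = 8 (w = -3/2 + (½)*19 = -3/2 + 19/2 = 8)
a(d) = 32 + 2*d (a(d) = 2*d + 32 = 32 + 2*d)
Q = 8
G = 6668 (G = 6694 + (32 + 2*(-29)) = 6694 + (32 - 58) = 6694 - 26 = 6668)
(G + (((1*5)*1)*Q)*14) - 28998 = (6668 + (((1*5)*1)*8)*14) - 28998 = (6668 + ((5*1)*8)*14) - 28998 = (6668 + (5*8)*14) - 28998 = (6668 + 40*14) - 28998 = (6668 + 560) - 28998 = 7228 - 28998 = -21770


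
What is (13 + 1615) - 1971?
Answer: -343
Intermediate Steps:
(13 + 1615) - 1971 = 1628 - 1971 = -343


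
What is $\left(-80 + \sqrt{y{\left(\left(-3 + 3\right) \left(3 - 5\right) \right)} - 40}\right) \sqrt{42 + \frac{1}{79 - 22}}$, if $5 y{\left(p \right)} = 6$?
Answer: $\frac{\sqrt{136515} \left(-400 + i \sqrt{970}\right)}{285} \approx -518.57 + 40.377 i$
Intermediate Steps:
$y{\left(p \right)} = \frac{6}{5}$ ($y{\left(p \right)} = \frac{1}{5} \cdot 6 = \frac{6}{5}$)
$\left(-80 + \sqrt{y{\left(\left(-3 + 3\right) \left(3 - 5\right) \right)} - 40}\right) \sqrt{42 + \frac{1}{79 - 22}} = \left(-80 + \sqrt{\frac{6}{5} - 40}\right) \sqrt{42 + \frac{1}{79 - 22}} = \left(-80 + \sqrt{- \frac{194}{5}}\right) \sqrt{42 + \frac{1}{57}} = \left(-80 + \frac{i \sqrt{970}}{5}\right) \sqrt{42 + \frac{1}{57}} = \left(-80 + \frac{i \sqrt{970}}{5}\right) \sqrt{\frac{2395}{57}} = \left(-80 + \frac{i \sqrt{970}}{5}\right) \frac{\sqrt{136515}}{57} = \frac{\sqrt{136515} \left(-80 + \frac{i \sqrt{970}}{5}\right)}{57}$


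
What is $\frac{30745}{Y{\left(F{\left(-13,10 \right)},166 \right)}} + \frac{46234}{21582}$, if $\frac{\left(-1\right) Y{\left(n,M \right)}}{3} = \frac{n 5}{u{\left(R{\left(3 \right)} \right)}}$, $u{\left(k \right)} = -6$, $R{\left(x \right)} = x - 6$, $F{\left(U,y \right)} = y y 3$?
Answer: $\frac{23273803}{539550} \approx 43.136$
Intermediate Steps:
$F{\left(U,y \right)} = 3 y^{2}$ ($F{\left(U,y \right)} = y^{2} \cdot 3 = 3 y^{2}$)
$R{\left(x \right)} = -6 + x$ ($R{\left(x \right)} = x - 6 = -6 + x$)
$Y{\left(n,M \right)} = \frac{5 n}{2}$ ($Y{\left(n,M \right)} = - 3 \frac{n 5}{-6} = - 3 \cdot 5 n \left(- \frac{1}{6}\right) = - 3 \left(- \frac{5 n}{6}\right) = \frac{5 n}{2}$)
$\frac{30745}{Y{\left(F{\left(-13,10 \right)},166 \right)}} + \frac{46234}{21582} = \frac{30745}{\frac{5}{2} \cdot 3 \cdot 10^{2}} + \frac{46234}{21582} = \frac{30745}{\frac{5}{2} \cdot 3 \cdot 100} + 46234 \cdot \frac{1}{21582} = \frac{30745}{\frac{5}{2} \cdot 300} + \frac{23117}{10791} = \frac{30745}{750} + \frac{23117}{10791} = 30745 \cdot \frac{1}{750} + \frac{23117}{10791} = \frac{6149}{150} + \frac{23117}{10791} = \frac{23273803}{539550}$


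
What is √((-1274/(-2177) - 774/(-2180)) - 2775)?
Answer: I*√318778912121870/338990 ≈ 52.669*I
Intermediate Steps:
√((-1274/(-2177) - 774/(-2180)) - 2775) = √((-1274*(-1/2177) - 774*(-1/2180)) - 2775) = √((182/311 + 387/1090) - 2775) = √(318737/338990 - 2775) = √(-940378513/338990) = I*√318778912121870/338990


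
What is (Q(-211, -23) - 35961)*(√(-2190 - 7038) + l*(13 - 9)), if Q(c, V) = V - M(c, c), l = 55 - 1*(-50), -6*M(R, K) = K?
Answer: -15128050 - 216115*I*√2307/3 ≈ -1.5128e+7 - 3.4601e+6*I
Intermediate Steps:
M(R, K) = -K/6
l = 105 (l = 55 + 50 = 105)
Q(c, V) = V + c/6 (Q(c, V) = V - (-1)*c/6 = V + c/6)
(Q(-211, -23) - 35961)*(√(-2190 - 7038) + l*(13 - 9)) = ((-23 + (⅙)*(-211)) - 35961)*(√(-2190 - 7038) + 105*(13 - 9)) = ((-23 - 211/6) - 35961)*(√(-9228) + 105*4) = (-349/6 - 35961)*(2*I*√2307 + 420) = -216115*(420 + 2*I*√2307)/6 = -15128050 - 216115*I*√2307/3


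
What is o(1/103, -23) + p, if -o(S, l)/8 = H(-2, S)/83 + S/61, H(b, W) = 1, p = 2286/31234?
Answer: -199280649/8144093713 ≈ -0.024469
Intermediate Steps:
p = 1143/15617 (p = 2286*(1/31234) = 1143/15617 ≈ 0.073189)
o(S, l) = -8/83 - 8*S/61 (o(S, l) = -8*(1/83 + S/61) = -8/83 - 8*S/61)
o(1/103, -23) + p = (-8/83 - 8/61/103) + 1143/15617 = (-8/83 - 8/61*1/103) + 1143/15617 = (-8/83 - 8/6283) + 1143/15617 = -50928/521489 + 1143/15617 = -199280649/8144093713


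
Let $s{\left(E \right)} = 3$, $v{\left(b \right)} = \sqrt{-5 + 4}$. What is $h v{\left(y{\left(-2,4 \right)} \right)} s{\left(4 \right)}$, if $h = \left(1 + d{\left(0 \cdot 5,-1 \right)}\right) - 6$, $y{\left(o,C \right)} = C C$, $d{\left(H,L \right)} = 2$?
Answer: $- 9 i \approx - 9.0 i$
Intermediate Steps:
$y{\left(o,C \right)} = C^{2}$
$v{\left(b \right)} = i$ ($v{\left(b \right)} = \sqrt{-1} = i$)
$h = -3$ ($h = \left(1 + 2\right) - 6 = 3 - 6 = -3$)
$h v{\left(y{\left(-2,4 \right)} \right)} s{\left(4 \right)} = - 3 i 3 = - 9 i$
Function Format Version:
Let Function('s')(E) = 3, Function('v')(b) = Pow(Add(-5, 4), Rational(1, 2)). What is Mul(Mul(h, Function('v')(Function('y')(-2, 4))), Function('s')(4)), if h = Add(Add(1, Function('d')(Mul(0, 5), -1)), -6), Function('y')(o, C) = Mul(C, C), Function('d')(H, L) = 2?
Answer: Mul(-9, I) ≈ Mul(-9.0000, I)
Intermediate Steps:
Function('y')(o, C) = Pow(C, 2)
Function('v')(b) = I (Function('v')(b) = Pow(-1, Rational(1, 2)) = I)
h = -3 (h = Add(Add(1, 2), -6) = Add(3, -6) = -3)
Mul(Mul(h, Function('v')(Function('y')(-2, 4))), Function('s')(4)) = Mul(Mul(-3, I), 3) = Mul(-9, I)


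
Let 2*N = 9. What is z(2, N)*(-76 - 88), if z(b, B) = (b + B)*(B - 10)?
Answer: 5863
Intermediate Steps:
N = 9/2 (N = (½)*9 = 9/2 ≈ 4.5000)
z(b, B) = (-10 + B)*(B + b) (z(b, B) = (B + b)*(-10 + B) = (-10 + B)*(B + b))
z(2, N)*(-76 - 88) = ((9/2)² - 10*9/2 - 10*2 + (9/2)*2)*(-76 - 88) = (81/4 - 45 - 20 + 9)*(-164) = -143/4*(-164) = 5863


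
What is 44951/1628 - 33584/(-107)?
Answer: 59484509/174196 ≈ 341.48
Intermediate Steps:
44951/1628 - 33584/(-107) = 44951*(1/1628) - 33584*(-1/107) = 44951/1628 + 33584/107 = 59484509/174196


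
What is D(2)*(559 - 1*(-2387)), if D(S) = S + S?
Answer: 11784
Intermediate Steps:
D(S) = 2*S
D(2)*(559 - 1*(-2387)) = (2*2)*(559 - 1*(-2387)) = 4*(559 + 2387) = 4*2946 = 11784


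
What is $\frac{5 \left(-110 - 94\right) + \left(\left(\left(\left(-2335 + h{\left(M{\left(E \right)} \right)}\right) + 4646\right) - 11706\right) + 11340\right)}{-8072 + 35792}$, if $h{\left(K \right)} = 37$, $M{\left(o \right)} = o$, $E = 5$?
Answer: $\frac{481}{13860} \approx 0.034704$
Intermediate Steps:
$\frac{5 \left(-110 - 94\right) + \left(\left(\left(\left(-2335 + h{\left(M{\left(E \right)} \right)}\right) + 4646\right) - 11706\right) + 11340\right)}{-8072 + 35792} = \frac{5 \left(-110 - 94\right) + \left(\left(\left(\left(-2335 + 37\right) + 4646\right) - 11706\right) + 11340\right)}{-8072 + 35792} = \frac{5 \left(-204\right) + \left(\left(\left(-2298 + 4646\right) - 11706\right) + 11340\right)}{27720} = \left(-1020 + \left(\left(2348 - 11706\right) + 11340\right)\right) \frac{1}{27720} = \left(-1020 + \left(-9358 + 11340\right)\right) \frac{1}{27720} = \left(-1020 + 1982\right) \frac{1}{27720} = 962 \cdot \frac{1}{27720} = \frac{481}{13860}$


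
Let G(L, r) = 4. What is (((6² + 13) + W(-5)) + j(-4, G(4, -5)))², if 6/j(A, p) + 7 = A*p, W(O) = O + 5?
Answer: 1256641/529 ≈ 2375.5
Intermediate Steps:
W(O) = 5 + O
j(A, p) = 6/(-7 + A*p)
(((6² + 13) + W(-5)) + j(-4, G(4, -5)))² = (((6² + 13) + (5 - 5)) + 6/(-7 - 4*4))² = (((36 + 13) + 0) + 6/(-7 - 16))² = ((49 + 0) + 6/(-23))² = (49 + 6*(-1/23))² = (49 - 6/23)² = (1121/23)² = 1256641/529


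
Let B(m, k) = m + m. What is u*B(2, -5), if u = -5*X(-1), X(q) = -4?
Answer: 80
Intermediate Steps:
u = 20 (u = -5*(-4) = 20)
B(m, k) = 2*m
u*B(2, -5) = 20*(2*2) = 20*4 = 80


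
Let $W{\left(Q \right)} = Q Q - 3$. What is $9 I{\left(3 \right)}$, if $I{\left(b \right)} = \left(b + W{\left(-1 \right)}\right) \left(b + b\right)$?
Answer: $54$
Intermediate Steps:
$W{\left(Q \right)} = -3 + Q^{2}$ ($W{\left(Q \right)} = Q^{2} - 3 = -3 + Q^{2}$)
$I{\left(b \right)} = 2 b \left(-2 + b\right)$ ($I{\left(b \right)} = \left(b - \left(3 - \left(-1\right)^{2}\right)\right) \left(b + b\right) = \left(b + \left(-3 + 1\right)\right) 2 b = \left(b - 2\right) 2 b = \left(-2 + b\right) 2 b = 2 b \left(-2 + b\right)$)
$9 I{\left(3 \right)} = 9 \cdot 2 \cdot 3 \left(-2 + 3\right) = 9 \cdot 2 \cdot 3 \cdot 1 = 9 \cdot 6 = 54$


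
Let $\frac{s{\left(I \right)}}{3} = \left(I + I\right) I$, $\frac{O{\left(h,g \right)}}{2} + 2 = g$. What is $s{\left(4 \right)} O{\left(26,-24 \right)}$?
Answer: $-4992$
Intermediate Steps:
$O{\left(h,g \right)} = -4 + 2 g$
$s{\left(I \right)} = 6 I^{2}$ ($s{\left(I \right)} = 3 \left(I + I\right) I = 3 \cdot 2 I I = 3 \cdot 2 I^{2} = 6 I^{2}$)
$s{\left(4 \right)} O{\left(26,-24 \right)} = 6 \cdot 4^{2} \left(-4 + 2 \left(-24\right)\right) = 6 \cdot 16 \left(-4 - 48\right) = 96 \left(-52\right) = -4992$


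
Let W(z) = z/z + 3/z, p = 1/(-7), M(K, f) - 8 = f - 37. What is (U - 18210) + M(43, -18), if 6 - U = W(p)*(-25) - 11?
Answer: -18740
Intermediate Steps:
M(K, f) = -29 + f (M(K, f) = 8 + (f - 37) = 8 + (-37 + f) = -29 + f)
p = -⅐ ≈ -0.14286
W(z) = 1 + 3/z
U = -483 (U = 6 - (((3 - ⅐)/(-⅐))*(-25) - 11) = 6 - (-7*20/7*(-25) - 11) = 6 - (-20*(-25) - 11) = 6 - (500 - 11) = 6 - 1*489 = 6 - 489 = -483)
(U - 18210) + M(43, -18) = (-483 - 18210) + (-29 - 18) = -18693 - 47 = -18740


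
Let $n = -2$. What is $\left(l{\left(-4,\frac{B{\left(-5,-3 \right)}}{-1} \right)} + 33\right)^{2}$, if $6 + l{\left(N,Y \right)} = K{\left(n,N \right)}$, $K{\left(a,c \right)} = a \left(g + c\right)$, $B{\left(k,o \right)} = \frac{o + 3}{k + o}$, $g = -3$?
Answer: $1681$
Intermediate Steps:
$B{\left(k,o \right)} = \frac{3 + o}{k + o}$
$K{\left(a,c \right)} = a \left(-3 + c\right)$
$l{\left(N,Y \right)} = - 2 N$ ($l{\left(N,Y \right)} = -6 - 2 \left(-3 + N\right) = -6 - \left(-6 + 2 N\right) = - 2 N$)
$\left(l{\left(-4,\frac{B{\left(-5,-3 \right)}}{-1} \right)} + 33\right)^{2} = \left(\left(-2\right) \left(-4\right) + 33\right)^{2} = \left(8 + 33\right)^{2} = 41^{2} = 1681$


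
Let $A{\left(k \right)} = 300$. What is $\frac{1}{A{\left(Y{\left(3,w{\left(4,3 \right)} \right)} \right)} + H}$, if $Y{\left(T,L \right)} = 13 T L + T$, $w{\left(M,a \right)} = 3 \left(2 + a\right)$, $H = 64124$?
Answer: $\frac{1}{64424} \approx 1.5522 \cdot 10^{-5}$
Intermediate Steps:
$w{\left(M,a \right)} = 6 + 3 a$
$Y{\left(T,L \right)} = T + 13 L T$ ($Y{\left(T,L \right)} = 13 L T + T = T + 13 L T$)
$\frac{1}{A{\left(Y{\left(3,w{\left(4,3 \right)} \right)} \right)} + H} = \frac{1}{300 + 64124} = \frac{1}{64424}$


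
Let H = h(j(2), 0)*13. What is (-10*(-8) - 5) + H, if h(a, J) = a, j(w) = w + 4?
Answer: 153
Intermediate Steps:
j(w) = 4 + w
H = 78 (H = (4 + 2)*13 = 6*13 = 78)
(-10*(-8) - 5) + H = (-10*(-8) - 5) + 78 = (80 - 5) + 78 = 75 + 78 = 153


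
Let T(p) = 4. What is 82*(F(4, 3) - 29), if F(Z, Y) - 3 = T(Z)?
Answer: -1804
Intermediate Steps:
F(Z, Y) = 7 (F(Z, Y) = 3 + 4 = 7)
82*(F(4, 3) - 29) = 82*(7 - 29) = 82*(-22) = -1804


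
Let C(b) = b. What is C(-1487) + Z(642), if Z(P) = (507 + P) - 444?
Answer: -782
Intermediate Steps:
Z(P) = 63 + P
C(-1487) + Z(642) = -1487 + (63 + 642) = -1487 + 705 = -782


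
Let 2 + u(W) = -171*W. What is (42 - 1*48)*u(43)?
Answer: 44130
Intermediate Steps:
u(W) = -2 - 171*W
(42 - 1*48)*u(43) = (42 - 1*48)*(-2 - 171*43) = (42 - 48)*(-2 - 7353) = -6*(-7355) = 44130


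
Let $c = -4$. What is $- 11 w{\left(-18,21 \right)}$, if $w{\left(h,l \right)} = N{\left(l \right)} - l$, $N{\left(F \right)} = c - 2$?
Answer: $297$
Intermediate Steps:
$N{\left(F \right)} = -6$ ($N{\left(F \right)} = -4 - 2 = -6$)
$w{\left(h,l \right)} = -6 - l$
$- 11 w{\left(-18,21 \right)} = - 11 \left(-6 - 21\right) = \left(-11\right) \left(-27\right) = 297$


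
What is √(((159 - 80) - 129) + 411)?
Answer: 19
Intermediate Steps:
√(((159 - 80) - 129) + 411) = √((79 - 129) + 411) = √(-50 + 411) = √361 = 19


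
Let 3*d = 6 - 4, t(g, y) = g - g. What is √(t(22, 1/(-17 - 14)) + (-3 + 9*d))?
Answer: √3 ≈ 1.7320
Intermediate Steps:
t(g, y) = 0
d = ⅔ (d = (6 - 4)/3 = (⅓)*2 = ⅔ ≈ 0.66667)
√(t(22, 1/(-17 - 14)) + (-3 + 9*d)) = √(0 + (-3 + 9*(⅔))) = √(0 + (-3 + 6)) = √(0 + 3) = √3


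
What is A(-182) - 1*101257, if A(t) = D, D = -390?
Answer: -101647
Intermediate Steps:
A(t) = -390
A(-182) - 1*101257 = -390 - 1*101257 = -390 - 101257 = -101647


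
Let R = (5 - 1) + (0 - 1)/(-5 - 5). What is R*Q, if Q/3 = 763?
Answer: 93849/10 ≈ 9384.9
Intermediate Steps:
Q = 2289 (Q = 3*763 = 2289)
R = 41/10 (R = 4 - 1/(-10) = 4 - 1*(-⅒) = 4 + ⅒ = 41/10 ≈ 4.1000)
R*Q = (41/10)*2289 = 93849/10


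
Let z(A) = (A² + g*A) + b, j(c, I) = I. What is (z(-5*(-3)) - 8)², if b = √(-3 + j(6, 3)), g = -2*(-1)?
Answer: 61009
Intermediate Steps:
g = 2
b = 0 (b = √(-3 + 3) = √0 = 0)
z(A) = A² + 2*A (z(A) = (A² + 2*A) + 0 = A² + 2*A)
(z(-5*(-3)) - 8)² = ((-5*(-3))*(2 - 5*(-3)) - 8)² = (15*(2 + 15) - 8)² = (15*17 - 8)² = (255 - 8)² = 247² = 61009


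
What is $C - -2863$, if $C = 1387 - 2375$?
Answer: $1875$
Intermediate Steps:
$C = -988$
$C - -2863 = -988 - -2863 = -988 + 2863 = 1875$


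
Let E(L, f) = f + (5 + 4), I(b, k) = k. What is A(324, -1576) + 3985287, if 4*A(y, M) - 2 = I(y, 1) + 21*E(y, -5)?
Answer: 15941235/4 ≈ 3.9853e+6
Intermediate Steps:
E(L, f) = 9 + f (E(L, f) = f + 9 = 9 + f)
A(y, M) = 87/4 (A(y, M) = ½ + (1 + 21*(9 - 5))/4 = ½ + (1 + 21*4)/4 = ½ + (1 + 84)/4 = ½ + (¼)*85 = ½ + 85/4 = 87/4)
A(324, -1576) + 3985287 = 87/4 + 3985287 = 15941235/4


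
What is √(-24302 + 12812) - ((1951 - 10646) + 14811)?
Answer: -6116 + I*√11490 ≈ -6116.0 + 107.19*I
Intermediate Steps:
√(-24302 + 12812) - ((1951 - 10646) + 14811) = √(-11490) - (-8695 + 14811) = I*√11490 - 1*6116 = I*√11490 - 6116 = -6116 + I*√11490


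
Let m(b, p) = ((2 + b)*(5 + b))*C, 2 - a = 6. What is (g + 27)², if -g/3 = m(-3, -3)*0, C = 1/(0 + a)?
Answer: 729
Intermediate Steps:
a = -4 (a = 2 - 1*6 = 2 - 6 = -4)
C = -¼ (C = 1/(0 - 4) = 1/(-4) = -¼ ≈ -0.25000)
m(b, p) = -(2 + b)*(5 + b)/4 (m(b, p) = ((2 + b)*(5 + b))*(-¼) = -(2 + b)*(5 + b)/4)
g = 0 (g = -3*(-5/2 - 7/4*(-3) - ¼*(-3)²)*0 = -3*(-5/2 + 21/4 - ¼*9)*0 = -3*(-5/2 + 21/4 - 9/4)*0 = -3*0/2 = -3*0 = 0)
(g + 27)² = (0 + 27)² = 27² = 729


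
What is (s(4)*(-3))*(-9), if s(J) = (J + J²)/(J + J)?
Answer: 135/2 ≈ 67.500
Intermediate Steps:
s(J) = (J + J²)/(2*J) (s(J) = (J + J²)/((2*J)) = (J + J²)*(1/(2*J)) = (J + J²)/(2*J))
(s(4)*(-3))*(-9) = ((½ + (½)*4)*(-3))*(-9) = ((½ + 2)*(-3))*(-9) = ((5/2)*(-3))*(-9) = -15/2*(-9) = 135/2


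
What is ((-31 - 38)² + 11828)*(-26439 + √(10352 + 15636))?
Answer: -438596571 + 33178*√6497 ≈ -4.3592e+8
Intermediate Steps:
((-31 - 38)² + 11828)*(-26439 + √(10352 + 15636)) = ((-69)² + 11828)*(-26439 + √25988) = (4761 + 11828)*(-26439 + 2*√6497) = 16589*(-26439 + 2*√6497) = -438596571 + 33178*√6497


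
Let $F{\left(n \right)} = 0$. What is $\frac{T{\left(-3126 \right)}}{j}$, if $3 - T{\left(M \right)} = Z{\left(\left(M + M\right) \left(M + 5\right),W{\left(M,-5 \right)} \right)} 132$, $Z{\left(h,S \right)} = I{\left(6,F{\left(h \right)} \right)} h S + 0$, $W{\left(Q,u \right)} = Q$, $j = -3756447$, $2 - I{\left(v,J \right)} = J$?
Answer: $- \frac{5367652399297}{1252149} \approx -4.2868 \cdot 10^{6}$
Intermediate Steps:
$I{\left(v,J \right)} = 2 - J$
$Z{\left(h,S \right)} = 2 S h$ ($Z{\left(h,S \right)} = \left(2 - 0\right) h S + 0 = \left(2 + 0\right) h S + 0 = 2 h S + 0 = 2 S h + 0 = 2 S h$)
$T{\left(M \right)} = 3 - 528 M^{2} \left(5 + M\right)$ ($T{\left(M \right)} = 3 - 2 M \left(M + M\right) \left(M + 5\right) 132 = 3 - 2 M 2 M \left(5 + M\right) 132 = 3 - 4 M^{2} \left(5 + M\right) 132 = 3 - 528 M^{2} \left(5 + M\right)$)
$\frac{T{\left(-3126 \right)}}{j} = \frac{3 - 2640 \left(-3126\right)^{2} - 528 \left(-3126\right)^{3}}{-3756447} = \left(3 - 25797752640 - -16128754950528\right) \left(- \frac{1}{3756447}\right) = \left(3 - 25797752640 + 16128754950528\right) \left(- \frac{1}{3756447}\right) = 16102957197891 \left(- \frac{1}{3756447}\right) = - \frac{5367652399297}{1252149}$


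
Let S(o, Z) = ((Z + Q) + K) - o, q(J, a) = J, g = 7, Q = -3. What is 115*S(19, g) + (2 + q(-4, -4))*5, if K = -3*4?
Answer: -3115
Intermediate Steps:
K = -12
S(o, Z) = -15 + Z - o (S(o, Z) = ((Z - 3) - 12) - o = ((-3 + Z) - 12) - o = (-15 + Z) - o = -15 + Z - o)
115*S(19, g) + (2 + q(-4, -4))*5 = 115*(-15 + 7 - 1*19) + (2 - 4)*5 = 115*(-15 + 7 - 19) - 2*5 = 115*(-27) - 10 = -3105 - 10 = -3115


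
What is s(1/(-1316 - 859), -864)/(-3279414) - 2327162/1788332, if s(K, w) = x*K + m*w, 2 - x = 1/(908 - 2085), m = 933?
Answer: -132054854522313092/125111972803682865 ≈ -1.0555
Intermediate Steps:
x = 2355/1177 (x = 2 - 1/(908 - 2085) = 2 - 1/(-1177) = 2 - 1*(-1/1177) = 2 + 1/1177 = 2355/1177 ≈ 2.0009)
s(K, w) = 933*w + 2355*K/1177 (s(K, w) = 2355*K/1177 + 933*w = 933*w + 2355*K/1177)
s(1/(-1316 - 859), -864)/(-3279414) - 2327162/1788332 = (933*(-864) + 2355/(1177*(-1316 - 859)))/(-3279414) - 2327162/1788332 = (-806112 + (2355/1177)/(-2175))*(-1/3279414) - 2327162*1/1788332 = (-806112 + (2355/1177)*(-1/2175))*(-1/3279414) - 1163581/894166 = (-806112 - 157/170665)*(-1/3279414) - 1163581/894166 = -137575104637/170665*(-1/3279414) - 1163581/894166 = 137575104637/559681190310 - 1163581/894166 = -132054854522313092/125111972803682865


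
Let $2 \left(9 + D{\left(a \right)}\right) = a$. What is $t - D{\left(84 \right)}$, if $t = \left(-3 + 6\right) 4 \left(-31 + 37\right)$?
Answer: $39$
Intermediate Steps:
$D{\left(a \right)} = -9 + \frac{a}{2}$
$t = 72$ ($t = 3 \cdot 4 \cdot 6 = 12 \cdot 6 = 72$)
$t - D{\left(84 \right)} = 72 - \left(-9 + \frac{1}{2} \cdot 84\right) = 72 - \left(-9 + 42\right) = 72 - 33 = 39$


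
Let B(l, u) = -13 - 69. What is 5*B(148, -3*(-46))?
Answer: -410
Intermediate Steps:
B(l, u) = -82
5*B(148, -3*(-46)) = 5*(-82) = -410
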